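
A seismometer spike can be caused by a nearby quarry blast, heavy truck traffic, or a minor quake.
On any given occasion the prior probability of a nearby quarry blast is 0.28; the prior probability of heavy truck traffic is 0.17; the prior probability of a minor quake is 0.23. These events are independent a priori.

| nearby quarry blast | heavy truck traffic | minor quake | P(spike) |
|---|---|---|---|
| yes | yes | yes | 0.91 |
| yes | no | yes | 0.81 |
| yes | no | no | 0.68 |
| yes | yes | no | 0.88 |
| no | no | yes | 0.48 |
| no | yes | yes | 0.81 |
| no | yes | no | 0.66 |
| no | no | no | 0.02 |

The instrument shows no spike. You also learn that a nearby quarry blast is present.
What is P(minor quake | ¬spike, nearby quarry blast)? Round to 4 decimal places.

P(minor quake | ¬spike, nearby quarry blast) ≈ 0.1530

P(¬spike | nearby quarry blast) = 0.32×0.83×0.77 + 0.19×0.83×0.23 + 0.12×0.17×0.77 + 0.09×0.17×0.23 = 0.204512 + 0.036271 + 0.015708 + 0.003519 = 0.260010
Restricting to configurations with minor quake present: 0.036271 + 0.003519 = 0.039790.
Hence the posterior is 0.039790/0.260010 ≈ 0.1530.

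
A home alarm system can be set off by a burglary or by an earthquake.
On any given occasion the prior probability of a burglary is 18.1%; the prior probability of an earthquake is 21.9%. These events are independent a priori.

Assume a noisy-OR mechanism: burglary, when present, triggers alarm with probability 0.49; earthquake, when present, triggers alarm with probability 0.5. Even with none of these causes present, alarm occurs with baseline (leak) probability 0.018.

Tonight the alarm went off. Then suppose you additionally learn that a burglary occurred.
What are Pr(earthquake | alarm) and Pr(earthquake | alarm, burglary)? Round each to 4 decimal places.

Under noisy-OR, P(alarm | causes) = 1 − (1−0.018)·∏(1−qᵢ) over the active causes.
Weight on earthquake=true, given the evidence: 0.091295 + 0.029713 = 0.121008
Denominator P(alarm): 0.018*0.819*0.781 + 0.509*0.819*0.219 + 0.49918*0.181*0.781 + 0.74959*0.181*0.219 = 0.203087
Posterior = 0.121008 / 0.203087 ≈ 0.5958

Now condition on the additional information:
Enumerate both values of earthquake and weight by the priors:
  P(alarm | burglary) = 0.49918×0.781 + 0.74959×0.219
        = 0.389860 + 0.164160 = 0.554020
The terms with earthquake present sum to 0.164160, so
  P(earthquake | alarm, burglary) = 0.164160 / 0.554020 ≈ 0.2963
— burglary explains away the evidence for earthquake.

Pr(earthquake | alarm) ≈ 0.5958; Pr(earthquake | alarm, burglary) ≈ 0.2963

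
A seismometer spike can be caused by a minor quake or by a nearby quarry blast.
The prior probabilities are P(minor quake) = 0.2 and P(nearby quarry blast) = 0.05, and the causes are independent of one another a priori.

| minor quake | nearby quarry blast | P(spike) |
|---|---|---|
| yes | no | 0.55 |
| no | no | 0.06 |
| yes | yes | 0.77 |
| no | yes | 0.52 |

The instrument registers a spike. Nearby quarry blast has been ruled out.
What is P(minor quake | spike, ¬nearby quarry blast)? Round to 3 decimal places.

P(spike | ¬nearby quarry blast) = 0.06·0.8 + 0.55·0.2 = 0.048000 + 0.110000 = 0.158000
The minor quake-present share is 0.55·0.2 = 0.110000.
Hence the posterior is 0.110000/0.158000 ≈ 0.696.

P(minor quake | spike, ¬nearby quarry blast) ≈ 0.696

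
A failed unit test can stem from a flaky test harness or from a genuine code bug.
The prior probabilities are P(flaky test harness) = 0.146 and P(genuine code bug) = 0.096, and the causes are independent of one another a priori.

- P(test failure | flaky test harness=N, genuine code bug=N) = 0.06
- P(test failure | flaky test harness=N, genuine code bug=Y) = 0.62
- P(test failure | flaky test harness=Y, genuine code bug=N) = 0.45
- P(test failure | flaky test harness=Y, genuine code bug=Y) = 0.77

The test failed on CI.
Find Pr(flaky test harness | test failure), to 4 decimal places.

P(test failure) = 0.06*0.854*0.904 + 0.62*0.854*0.096 + 0.45*0.146*0.904 + 0.77*0.146*0.096 = 0.046321 + 0.050830 + 0.059393 + 0.010792 = 0.167336
Of this, 0.070185 comes from 0.059393 + 0.010792 (the flaky test harness=true cases).
Hence the posterior is 0.070185/0.167336 ≈ 0.4194.

Pr(flaky test harness | test failure) ≈ 0.4194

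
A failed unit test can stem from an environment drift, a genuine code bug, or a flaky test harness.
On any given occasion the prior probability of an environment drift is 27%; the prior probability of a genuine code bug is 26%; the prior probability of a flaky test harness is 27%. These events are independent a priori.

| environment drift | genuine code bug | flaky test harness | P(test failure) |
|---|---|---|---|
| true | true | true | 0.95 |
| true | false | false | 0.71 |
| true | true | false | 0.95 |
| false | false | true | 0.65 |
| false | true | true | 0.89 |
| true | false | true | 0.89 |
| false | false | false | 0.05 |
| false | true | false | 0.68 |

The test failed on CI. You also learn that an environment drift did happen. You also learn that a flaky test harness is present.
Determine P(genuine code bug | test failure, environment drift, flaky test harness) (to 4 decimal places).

P(test failure | environment drift, flaky test harness) = 0.89·0.74 + 0.95·0.26 = 0.658600 + 0.247000 = 0.905600
Restricting to configurations with genuine code bug present: 0.95·0.26 = 0.247000.
Hence the posterior is 0.247000/0.905600 ≈ 0.2727.

P(genuine code bug | test failure, environment drift, flaky test harness) ≈ 0.2727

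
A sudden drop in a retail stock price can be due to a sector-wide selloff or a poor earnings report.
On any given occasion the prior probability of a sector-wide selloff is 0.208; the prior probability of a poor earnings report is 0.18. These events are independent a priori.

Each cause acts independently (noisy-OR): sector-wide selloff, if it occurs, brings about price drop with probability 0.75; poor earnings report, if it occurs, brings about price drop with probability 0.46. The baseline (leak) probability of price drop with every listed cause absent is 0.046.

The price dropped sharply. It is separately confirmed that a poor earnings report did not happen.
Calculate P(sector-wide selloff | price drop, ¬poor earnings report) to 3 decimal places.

Under noisy-OR, P(price drop | causes) = 1 − (1−0.046)·∏(1−qᵢ) over the active causes.
By total probability over both values of sector-wide selloff:
  P(price drop | ¬poor earnings report) = 0.046·0.792 + 0.7615·0.208
        = 0.036432 + 0.158392 = 0.194824
Configurations with sector-wide selloff contribute 0.158392, so
  P(sector-wide selloff | price drop, ¬poor earnings report) = 0.158392 / 0.194824 ≈ 0.813

P(sector-wide selloff | price drop, ¬poor earnings report) ≈ 0.813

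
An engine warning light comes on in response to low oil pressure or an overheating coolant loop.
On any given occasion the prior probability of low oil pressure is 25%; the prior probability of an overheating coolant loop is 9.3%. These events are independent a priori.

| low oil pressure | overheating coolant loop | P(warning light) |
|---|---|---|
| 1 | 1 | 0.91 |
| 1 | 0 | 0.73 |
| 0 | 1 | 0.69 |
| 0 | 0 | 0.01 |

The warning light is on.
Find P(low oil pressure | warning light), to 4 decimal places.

P(low oil pressure | warning light) ≈ 0.7727

P(warning light) = 0.01×0.75×0.907 + 0.69×0.75×0.093 + 0.73×0.25×0.907 + 0.91×0.25×0.093 = 0.006803 + 0.048127 + 0.165527 + 0.021157 = 0.241614
Restricting to configurations with low oil pressure present: 0.165527 + 0.021157 = 0.186684.
P(low oil pressure | warning light) = 0.186684 / 0.241614 ≈ 0.7727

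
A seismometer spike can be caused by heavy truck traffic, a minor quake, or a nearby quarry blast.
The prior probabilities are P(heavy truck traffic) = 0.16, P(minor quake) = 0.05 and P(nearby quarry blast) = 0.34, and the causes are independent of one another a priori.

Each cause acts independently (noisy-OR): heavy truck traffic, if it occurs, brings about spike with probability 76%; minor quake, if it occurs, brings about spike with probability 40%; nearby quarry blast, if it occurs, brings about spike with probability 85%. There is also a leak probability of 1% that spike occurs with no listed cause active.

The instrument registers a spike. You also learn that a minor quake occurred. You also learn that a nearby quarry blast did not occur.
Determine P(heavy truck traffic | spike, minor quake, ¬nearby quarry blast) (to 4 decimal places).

Under noisy-OR, P(spike | causes) = 1 − (1−0.01)·∏(1−qᵢ) over the active causes.
Enumerate both values of heavy truck traffic and weight by the priors:
  P(spike | minor quake, ¬nearby quarry blast) = 0.406*0.84 + 0.85744*0.16
        = 0.341040 + 0.137190 = 0.478230
Keeping only the heavy truck traffic-present terms gives 0.137190, so
  P(heavy truck traffic | spike, minor quake, ¬nearby quarry blast) = 0.137190 / 0.478230 ≈ 0.2869

P(heavy truck traffic | spike, minor quake, ¬nearby quarry blast) ≈ 0.2869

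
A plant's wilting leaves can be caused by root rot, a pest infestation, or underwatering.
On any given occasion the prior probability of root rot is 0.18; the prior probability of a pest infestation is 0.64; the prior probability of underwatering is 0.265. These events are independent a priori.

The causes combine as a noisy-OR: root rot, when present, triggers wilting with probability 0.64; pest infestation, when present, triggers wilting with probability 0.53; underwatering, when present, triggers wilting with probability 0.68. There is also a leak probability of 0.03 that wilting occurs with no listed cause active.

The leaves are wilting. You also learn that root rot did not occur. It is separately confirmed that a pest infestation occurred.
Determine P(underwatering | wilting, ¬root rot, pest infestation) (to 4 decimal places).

Under noisy-OR, P(wilting | causes) = 1 − (1−0.03)·∏(1−qᵢ) over the active causes.
For the numerator, keep only underwatering=true terms: 0.854112×0.265 = 0.226340
Denominator P(wilting | ¬root rot, pest infestation): 0.5441×0.735 + 0.854112×0.265 = 0.626254
P(underwatering | wilting, ¬root rot, pest infestation) = 0.226340/0.626254 ≈ 0.3614

P(underwatering | wilting, ¬root rot, pest infestation) ≈ 0.3614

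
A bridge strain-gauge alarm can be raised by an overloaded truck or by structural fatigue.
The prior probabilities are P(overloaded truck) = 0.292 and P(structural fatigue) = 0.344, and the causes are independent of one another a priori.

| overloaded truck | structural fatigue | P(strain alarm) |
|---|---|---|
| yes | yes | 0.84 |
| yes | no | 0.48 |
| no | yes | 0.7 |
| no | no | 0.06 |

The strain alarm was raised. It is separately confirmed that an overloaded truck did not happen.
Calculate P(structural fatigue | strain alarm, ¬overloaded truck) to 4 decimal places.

P(strain alarm | ¬overloaded truck) = 0.06×0.656 + 0.7×0.344 = 0.039360 + 0.240800 = 0.280160
Restricting to configurations with structural fatigue present: 0.7×0.344 = 0.240800.
P(structural fatigue | strain alarm, ¬overloaded truck) = 0.240800 / 0.280160 ≈ 0.8595

P(structural fatigue | strain alarm, ¬overloaded truck) ≈ 0.8595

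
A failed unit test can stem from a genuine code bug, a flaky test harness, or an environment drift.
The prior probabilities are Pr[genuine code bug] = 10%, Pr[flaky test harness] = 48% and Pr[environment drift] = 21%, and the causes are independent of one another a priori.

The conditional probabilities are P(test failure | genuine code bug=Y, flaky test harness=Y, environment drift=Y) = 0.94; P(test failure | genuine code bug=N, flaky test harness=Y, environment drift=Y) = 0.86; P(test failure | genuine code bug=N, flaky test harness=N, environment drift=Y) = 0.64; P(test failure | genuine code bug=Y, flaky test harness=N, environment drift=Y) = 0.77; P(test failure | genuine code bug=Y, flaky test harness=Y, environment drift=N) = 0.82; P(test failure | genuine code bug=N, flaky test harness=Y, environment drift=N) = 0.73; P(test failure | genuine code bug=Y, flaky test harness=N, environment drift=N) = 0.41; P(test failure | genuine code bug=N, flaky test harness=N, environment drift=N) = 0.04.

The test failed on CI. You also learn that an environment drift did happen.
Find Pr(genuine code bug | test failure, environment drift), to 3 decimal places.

Pr(genuine code bug | test failure, environment drift) ≈ 0.113

Sum P(test failure|·) weighted by the priors over the 4 (genuine code bug, flaky test harness) configurations:
  P(test failure | environment drift) = 0.64*0.9*0.52 + 0.86*0.9*0.48 + 0.77*0.1*0.52 + 0.94*0.1*0.48
        = 0.299520 + 0.371520 + 0.040040 + 0.045120 = 0.756200
Keeping only the genuine code bug-present terms gives 0.085160, so
  P(genuine code bug | test failure, environment drift) = 0.085160 / 0.756200 ≈ 0.113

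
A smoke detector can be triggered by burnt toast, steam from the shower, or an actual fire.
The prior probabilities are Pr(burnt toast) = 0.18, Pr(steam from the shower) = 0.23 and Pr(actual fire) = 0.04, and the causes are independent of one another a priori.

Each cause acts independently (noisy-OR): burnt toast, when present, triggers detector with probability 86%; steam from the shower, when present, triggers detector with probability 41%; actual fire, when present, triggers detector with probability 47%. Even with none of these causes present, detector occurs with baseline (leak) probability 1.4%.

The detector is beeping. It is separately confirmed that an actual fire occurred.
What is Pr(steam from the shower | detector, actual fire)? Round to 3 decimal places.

Pr(steam from the shower | detector, actual fire) ≈ 0.283

Under noisy-OR, P(detector | causes) = 1 − (1−0.014)·∏(1−qᵢ) over the active causes.
For the numerator, keep only steam from the shower=true terms: 0.130450 + 0.039613 = 0.170063
Denominator P(detector | actual fire): 0.47742*0.82*0.77 + 0.691678*0.82*0.23 + 0.926839*0.18*0.77 + 0.956835*0.18*0.23 = 0.599966
Posterior = 0.170063 / 0.599966 ≈ 0.283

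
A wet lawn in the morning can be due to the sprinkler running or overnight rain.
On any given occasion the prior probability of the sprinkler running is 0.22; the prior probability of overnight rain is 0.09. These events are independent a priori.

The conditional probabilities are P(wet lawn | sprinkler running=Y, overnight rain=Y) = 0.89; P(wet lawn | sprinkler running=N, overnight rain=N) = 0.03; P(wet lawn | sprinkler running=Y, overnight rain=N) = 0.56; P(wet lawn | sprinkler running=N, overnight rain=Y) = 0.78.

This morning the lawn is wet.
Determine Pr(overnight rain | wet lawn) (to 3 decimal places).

Pr(overnight rain | wet lawn) ≈ 0.352

Numerator (weight on configurations with overnight rain): 0.054756 + 0.017622 = 0.072378
Denominator P(wet lawn): 0.03×0.78×0.91 + 0.78×0.78×0.09 + 0.56×0.22×0.91 + 0.89×0.22×0.09 = 0.205784
P(overnight rain | wet lawn) = 0.072378/0.205784 ≈ 0.352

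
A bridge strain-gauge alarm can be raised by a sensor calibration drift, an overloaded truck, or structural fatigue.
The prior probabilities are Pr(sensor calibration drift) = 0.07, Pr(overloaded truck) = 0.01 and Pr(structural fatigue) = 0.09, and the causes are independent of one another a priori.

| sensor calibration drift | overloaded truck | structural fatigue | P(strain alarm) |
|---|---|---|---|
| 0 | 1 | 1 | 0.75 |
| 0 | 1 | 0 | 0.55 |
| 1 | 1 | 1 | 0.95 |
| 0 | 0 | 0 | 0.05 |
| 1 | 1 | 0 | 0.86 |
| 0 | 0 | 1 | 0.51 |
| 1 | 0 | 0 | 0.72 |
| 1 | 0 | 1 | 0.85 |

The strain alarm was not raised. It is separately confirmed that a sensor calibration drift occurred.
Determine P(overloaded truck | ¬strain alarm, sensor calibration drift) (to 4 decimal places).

P(overloaded truck | ¬strain alarm, sensor calibration drift) ≈ 0.0049

P(¬strain alarm | sensor calibration drift) = 0.28*0.99*0.91 + 0.15*0.99*0.09 + 0.14*0.01*0.91 + 0.05*0.01*0.09 = 0.252252 + 0.013365 + 0.001274 + 0.000045 = 0.266936
Restricting to configurations with overloaded truck present: 0.001274 + 0.000045 = 0.001319.
So P(overloaded truck | ¬strain alarm, sensor calibration drift) = 0.001319/0.266936 ≈ 0.0049.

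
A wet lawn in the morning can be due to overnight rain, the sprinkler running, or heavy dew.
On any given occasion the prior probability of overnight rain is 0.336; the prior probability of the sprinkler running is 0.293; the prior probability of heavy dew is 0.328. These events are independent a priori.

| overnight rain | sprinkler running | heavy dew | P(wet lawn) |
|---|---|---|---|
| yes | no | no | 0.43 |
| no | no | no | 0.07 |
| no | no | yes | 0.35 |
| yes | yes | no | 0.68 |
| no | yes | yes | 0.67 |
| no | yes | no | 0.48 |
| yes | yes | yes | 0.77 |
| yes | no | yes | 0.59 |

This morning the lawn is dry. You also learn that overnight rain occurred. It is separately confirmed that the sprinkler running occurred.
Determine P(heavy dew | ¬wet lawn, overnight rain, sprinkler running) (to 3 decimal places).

P(heavy dew | ¬wet lawn, overnight rain, sprinkler running) ≈ 0.260

For the numerator, keep only heavy dew=true terms: 0.23·0.328 = 0.075440
Denominator P(¬wet lawn | overnight rain, sprinkler running): 0.32·0.672 + 0.23·0.328 = 0.290480
Posterior = 0.075440 / 0.290480 ≈ 0.260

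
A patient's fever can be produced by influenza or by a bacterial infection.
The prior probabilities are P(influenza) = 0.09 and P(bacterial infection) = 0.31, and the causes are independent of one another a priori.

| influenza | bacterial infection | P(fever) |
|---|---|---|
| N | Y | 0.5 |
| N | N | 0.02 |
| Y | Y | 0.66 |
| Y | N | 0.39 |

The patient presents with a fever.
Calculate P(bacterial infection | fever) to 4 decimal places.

By total probability over the 4 (influenza, bacterial infection) configurations:
  P(fever) = 0.02*0.91*0.69 + 0.5*0.91*0.31 + 0.39*0.09*0.69 + 0.66*0.09*0.31
        = 0.012558 + 0.141050 + 0.024219 + 0.018414 = 0.196241
The terms with bacterial infection present sum to 0.159464, so
  P(bacterial infection | fever) = 0.159464 / 0.196241 ≈ 0.8126

P(bacterial infection | fever) ≈ 0.8126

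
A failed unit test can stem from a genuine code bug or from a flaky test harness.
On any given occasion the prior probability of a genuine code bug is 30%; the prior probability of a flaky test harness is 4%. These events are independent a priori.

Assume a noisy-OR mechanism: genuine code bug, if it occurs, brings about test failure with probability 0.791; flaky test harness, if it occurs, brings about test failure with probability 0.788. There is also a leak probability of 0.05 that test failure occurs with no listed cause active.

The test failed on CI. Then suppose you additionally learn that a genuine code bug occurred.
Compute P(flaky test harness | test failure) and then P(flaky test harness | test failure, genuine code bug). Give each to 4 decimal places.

P(flaky test harness | test failure) ≈ 0.1135; P(flaky test harness | test failure, genuine code bug) ≈ 0.0474

Under noisy-OR, P(test failure | causes) = 1 − (1−0.05)·∏(1−qᵢ) over the active causes.
P(test failure) = 0.05·0.7·0.96 + 0.7986·0.7·0.04 + 0.80145·0.3·0.96 + 0.957907·0.3·0.04 = 0.033600 + 0.022361 + 0.230818 + 0.011495 = 0.298274
Restricting to configurations with flaky test harness present: 0.022361 + 0.011495 = 0.033856.
Hence the posterior is 0.033856/0.298274 ≈ 0.1135.

With the extra evidence:
Sum P(test failure|·) weighted by the priors over both values of flaky test harness:
  P(test failure | genuine code bug) = 0.80145*0.96 + 0.957907*0.04
        = 0.769392 + 0.038316 = 0.807708
Keeping only the flaky test harness-present terms gives 0.038316, so
  P(flaky test harness | test failure, genuine code bug) = 0.038316 / 0.807708 ≈ 0.0474
This is intercausal reasoning (explaining away): once genuine code bug accounts for the test failure, flaky test harness becomes less likely.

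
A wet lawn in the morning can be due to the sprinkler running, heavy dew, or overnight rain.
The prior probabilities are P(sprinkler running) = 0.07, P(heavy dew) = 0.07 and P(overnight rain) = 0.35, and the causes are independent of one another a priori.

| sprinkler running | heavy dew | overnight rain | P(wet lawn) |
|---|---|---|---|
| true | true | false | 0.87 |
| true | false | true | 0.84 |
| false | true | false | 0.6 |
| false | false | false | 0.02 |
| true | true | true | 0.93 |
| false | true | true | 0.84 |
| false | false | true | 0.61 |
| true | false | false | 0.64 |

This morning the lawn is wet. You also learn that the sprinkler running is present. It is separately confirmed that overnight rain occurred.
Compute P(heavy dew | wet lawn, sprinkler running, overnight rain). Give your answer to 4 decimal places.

P(heavy dew | wet lawn, sprinkler running, overnight rain) ≈ 0.0769

Numerator (weight on configurations with heavy dew): 0.93*0.07 = 0.065100
Denominator P(wet lawn | sprinkler running, overnight rain): 0.84*0.93 + 0.93*0.07 = 0.846300
Posterior = 0.065100 / 0.846300 ≈ 0.0769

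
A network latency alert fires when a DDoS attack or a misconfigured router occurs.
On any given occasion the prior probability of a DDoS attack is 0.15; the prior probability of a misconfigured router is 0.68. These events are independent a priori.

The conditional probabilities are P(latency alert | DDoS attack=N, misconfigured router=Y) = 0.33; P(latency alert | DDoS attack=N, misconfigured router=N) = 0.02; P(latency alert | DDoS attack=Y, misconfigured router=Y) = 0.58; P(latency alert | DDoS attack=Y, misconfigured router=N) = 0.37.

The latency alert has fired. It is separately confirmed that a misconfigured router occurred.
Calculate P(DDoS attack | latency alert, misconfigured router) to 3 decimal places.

P(latency alert | misconfigured router) = 0.33*0.85 + 0.58*0.15 = 0.280500 + 0.087000 = 0.367500
The DDoS attack-present share is 0.58*0.15 = 0.087000.
So P(DDoS attack | latency alert, misconfigured router) = 0.087000/0.367500 ≈ 0.237.

P(DDoS attack | latency alert, misconfigured router) ≈ 0.237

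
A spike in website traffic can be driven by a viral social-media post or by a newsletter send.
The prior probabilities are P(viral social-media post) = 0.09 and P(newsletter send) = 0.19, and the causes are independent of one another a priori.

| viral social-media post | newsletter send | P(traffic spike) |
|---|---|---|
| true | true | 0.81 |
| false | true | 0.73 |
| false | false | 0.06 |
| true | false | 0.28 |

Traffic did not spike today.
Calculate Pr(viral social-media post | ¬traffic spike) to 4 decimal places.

Pr(viral social-media post | ¬traffic spike) ≈ 0.0701

Enumerate the 4 (viral social-media post, newsletter send) configurations and weight by the priors:
  P(¬traffic spike) = 0.94*0.91*0.81 + 0.27*0.91*0.19 + 0.72*0.09*0.81 + 0.19*0.09*0.19
        = 0.692874 + 0.046683 + 0.052488 + 0.003249 = 0.795294
Configurations with viral social-media post contribute 0.055737, so
  P(viral social-media post | ¬traffic spike) = 0.055737 / 0.795294 ≈ 0.0701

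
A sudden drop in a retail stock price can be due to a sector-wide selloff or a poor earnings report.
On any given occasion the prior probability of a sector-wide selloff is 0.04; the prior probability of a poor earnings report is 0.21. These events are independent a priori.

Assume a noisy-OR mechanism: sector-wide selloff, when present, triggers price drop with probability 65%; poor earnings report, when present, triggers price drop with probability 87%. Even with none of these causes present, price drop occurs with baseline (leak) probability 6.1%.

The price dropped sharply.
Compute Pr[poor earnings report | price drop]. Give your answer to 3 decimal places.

Under noisy-OR, P(price drop | causes) = 1 − (1−0.061)·∏(1−qᵢ) over the active causes.
Enumerate the 4 (sector-wide selloff, poor earnings report) configurations and weight by the priors:
  P(price drop) = 0.061*0.96*0.79 + 0.87793*0.96*0.21 + 0.67135*0.04*0.79 + 0.957275*0.04*0.21
        = 0.046262 + 0.176991 + 0.021215 + 0.008041 = 0.252509
Configurations with poor earnings report contribute 0.185032, so
  P(poor earnings report | price drop) = 0.185032 / 0.252509 ≈ 0.733

Pr[poor earnings report | price drop] ≈ 0.733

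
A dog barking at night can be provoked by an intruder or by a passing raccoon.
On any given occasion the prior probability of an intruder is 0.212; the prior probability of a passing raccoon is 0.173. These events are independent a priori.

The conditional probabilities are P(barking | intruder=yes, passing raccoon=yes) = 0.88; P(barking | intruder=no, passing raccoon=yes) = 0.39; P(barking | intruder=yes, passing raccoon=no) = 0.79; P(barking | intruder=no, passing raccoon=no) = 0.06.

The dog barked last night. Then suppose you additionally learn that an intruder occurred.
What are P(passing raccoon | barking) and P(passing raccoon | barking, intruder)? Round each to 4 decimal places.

Enumerate the 4 (intruder, passing raccoon) configurations and weight by the priors:
  P(barking) = 0.06×0.788×0.827 + 0.39×0.788×0.173 + 0.79×0.212×0.827 + 0.88×0.212×0.173
        = 0.039101 + 0.053166 + 0.138506 + 0.032275 = 0.263048
Configurations with passing raccoon contribute 0.085441, so
  P(passing raccoon | barking) = 0.085441 / 0.263048 ≈ 0.3248

Now also conditioning on intruder=true:
Enumerate both values of passing raccoon and weight by the priors:
  P(barking | intruder) = 0.79*0.827 + 0.88*0.173
        = 0.653330 + 0.152240 = 0.805570
The terms with passing raccoon present sum to 0.152240, so
  P(passing raccoon | barking, intruder) = 0.152240 / 0.805570 ≈ 0.1890

P(passing raccoon | barking) ≈ 0.3248; P(passing raccoon | barking, intruder) ≈ 0.1890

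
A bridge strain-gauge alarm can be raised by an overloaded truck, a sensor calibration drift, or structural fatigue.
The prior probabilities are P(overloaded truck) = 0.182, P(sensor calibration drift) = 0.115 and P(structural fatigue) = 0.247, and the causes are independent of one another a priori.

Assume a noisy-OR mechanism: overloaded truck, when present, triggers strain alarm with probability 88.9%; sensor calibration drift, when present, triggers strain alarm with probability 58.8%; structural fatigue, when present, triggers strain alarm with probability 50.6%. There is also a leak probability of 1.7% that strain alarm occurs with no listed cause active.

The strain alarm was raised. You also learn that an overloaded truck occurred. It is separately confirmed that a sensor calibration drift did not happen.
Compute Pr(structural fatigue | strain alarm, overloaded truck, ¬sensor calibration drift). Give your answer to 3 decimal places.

Pr(structural fatigue | strain alarm, overloaded truck, ¬sensor calibration drift) ≈ 0.258

Under noisy-OR, P(strain alarm | causes) = 1 − (1−0.017)·∏(1−qᵢ) over the active causes.
Enumerate both values of structural fatigue and weight by the priors:
  P(strain alarm | overloaded truck, ¬sensor calibration drift) = 0.890887×0.753 + 0.946098×0.247
        = 0.670838 + 0.233686 = 0.904524
Keeping only the structural fatigue-present terms gives 0.233686, so
  P(structural fatigue | strain alarm, overloaded truck, ¬sensor calibration drift) = 0.233686 / 0.904524 ≈ 0.258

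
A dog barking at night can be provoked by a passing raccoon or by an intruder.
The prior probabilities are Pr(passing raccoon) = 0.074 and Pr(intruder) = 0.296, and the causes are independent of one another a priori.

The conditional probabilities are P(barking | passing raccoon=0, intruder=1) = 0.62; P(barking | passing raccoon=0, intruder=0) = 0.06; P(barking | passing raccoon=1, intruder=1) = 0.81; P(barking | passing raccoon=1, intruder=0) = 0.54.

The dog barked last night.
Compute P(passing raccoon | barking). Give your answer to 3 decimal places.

Numerator (weight on configurations with passing raccoon): 0.028132 + 0.017742 = 0.045874
Normalizer over all consistent configurations: 0.06×0.926×0.704 + 0.62×0.926×0.296 + 0.54×0.074×0.704 + 0.81×0.074×0.296 = 0.254928
P(passing raccoon | barking) = 0.045874/0.254928 ≈ 0.180

P(passing raccoon | barking) ≈ 0.180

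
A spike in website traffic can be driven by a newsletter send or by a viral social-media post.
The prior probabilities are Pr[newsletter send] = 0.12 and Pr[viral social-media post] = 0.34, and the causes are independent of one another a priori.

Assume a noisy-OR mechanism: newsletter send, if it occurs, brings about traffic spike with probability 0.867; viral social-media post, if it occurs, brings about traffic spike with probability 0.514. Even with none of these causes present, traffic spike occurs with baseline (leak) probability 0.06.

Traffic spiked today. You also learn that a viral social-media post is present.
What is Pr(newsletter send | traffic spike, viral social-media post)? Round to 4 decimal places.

Under noisy-OR, P(traffic spike | causes) = 1 − (1−0.06)·∏(1−qᵢ) over the active causes.
P(traffic spike | viral social-media post) = 0.54316×0.88 + 0.93924×0.12 = 0.477981 + 0.112709 = 0.590690
Of this, 0.112709 comes from 0.93924×0.12 (the newsletter send=true cases).
So P(newsletter send | traffic spike, viral social-media post) = 0.112709/0.590690 ≈ 0.1908.

Pr(newsletter send | traffic spike, viral social-media post) ≈ 0.1908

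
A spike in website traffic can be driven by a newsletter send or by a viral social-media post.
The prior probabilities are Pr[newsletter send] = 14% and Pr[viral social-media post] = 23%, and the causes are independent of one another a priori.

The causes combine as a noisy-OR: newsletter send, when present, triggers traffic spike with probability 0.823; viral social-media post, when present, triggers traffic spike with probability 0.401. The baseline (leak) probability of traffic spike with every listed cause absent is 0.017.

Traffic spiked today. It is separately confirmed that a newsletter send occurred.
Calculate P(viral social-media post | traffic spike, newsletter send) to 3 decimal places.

P(viral social-media post | traffic spike, newsletter send) ≈ 0.245

Under noisy-OR, P(traffic spike | causes) = 1 − (1−0.017)·∏(1−qᵢ) over the active causes.
For the numerator, keep only viral social-media post=true terms: 0.895779·0.23 = 0.206029
Normalizer over all consistent configurations: 0.826009·0.77 + 0.895779·0.23 = 0.842056
Posterior = 0.206029 / 0.842056 ≈ 0.245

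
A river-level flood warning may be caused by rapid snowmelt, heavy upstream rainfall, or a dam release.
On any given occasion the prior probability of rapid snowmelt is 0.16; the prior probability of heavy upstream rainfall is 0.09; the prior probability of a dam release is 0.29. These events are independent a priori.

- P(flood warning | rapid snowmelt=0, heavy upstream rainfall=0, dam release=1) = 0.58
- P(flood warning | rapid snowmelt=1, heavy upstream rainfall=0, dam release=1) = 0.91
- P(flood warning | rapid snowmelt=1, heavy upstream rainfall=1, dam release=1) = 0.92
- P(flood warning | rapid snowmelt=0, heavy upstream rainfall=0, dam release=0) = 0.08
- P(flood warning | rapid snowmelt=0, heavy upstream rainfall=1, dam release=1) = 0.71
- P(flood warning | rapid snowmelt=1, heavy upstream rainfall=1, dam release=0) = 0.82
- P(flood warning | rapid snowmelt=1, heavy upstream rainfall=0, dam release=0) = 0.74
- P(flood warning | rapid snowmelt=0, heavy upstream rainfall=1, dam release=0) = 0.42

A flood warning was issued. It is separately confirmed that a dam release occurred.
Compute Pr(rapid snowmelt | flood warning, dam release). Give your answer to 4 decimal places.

Weight on rapid snowmelt=true, given the evidence: 0.132496 + 0.013248 = 0.145744
The normalizing constant is 0.58×0.84×0.91 + 0.71×0.84×0.09 + 0.91×0.16×0.91 + 0.92×0.16×0.09 = 0.642772
Posterior = 0.145744 / 0.642772 ≈ 0.2267

Pr(rapid snowmelt | flood warning, dam release) ≈ 0.2267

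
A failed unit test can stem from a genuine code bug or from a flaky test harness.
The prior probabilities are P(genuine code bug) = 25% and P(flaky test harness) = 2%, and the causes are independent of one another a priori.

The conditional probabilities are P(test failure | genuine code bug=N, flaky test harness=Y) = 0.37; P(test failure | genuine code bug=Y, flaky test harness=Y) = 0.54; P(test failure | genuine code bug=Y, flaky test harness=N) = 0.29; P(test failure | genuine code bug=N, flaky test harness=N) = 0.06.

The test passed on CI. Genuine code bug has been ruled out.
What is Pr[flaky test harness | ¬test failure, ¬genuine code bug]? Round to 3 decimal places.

Weight on flaky test harness=true, given the evidence: 0.63×0.02 = 0.012600
The normalizing constant is 0.94×0.98 + 0.63×0.02 = 0.933800
P(flaky test harness | ¬test failure, ¬genuine code bug) = 0.012600/0.933800 ≈ 0.013

Pr[flaky test harness | ¬test failure, ¬genuine code bug] ≈ 0.013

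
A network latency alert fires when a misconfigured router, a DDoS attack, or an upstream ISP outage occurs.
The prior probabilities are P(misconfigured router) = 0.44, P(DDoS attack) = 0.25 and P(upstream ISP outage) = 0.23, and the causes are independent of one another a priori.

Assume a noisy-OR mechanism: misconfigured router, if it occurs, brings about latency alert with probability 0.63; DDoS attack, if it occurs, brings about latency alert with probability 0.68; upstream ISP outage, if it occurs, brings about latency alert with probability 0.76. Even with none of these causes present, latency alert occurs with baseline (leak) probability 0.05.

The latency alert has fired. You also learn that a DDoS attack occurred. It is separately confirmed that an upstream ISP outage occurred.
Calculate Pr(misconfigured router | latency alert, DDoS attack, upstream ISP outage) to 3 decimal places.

Pr(misconfigured router | latency alert, DDoS attack, upstream ISP outage) ≈ 0.452

Under noisy-OR, P(latency alert | causes) = 1 − (1−0.05)·∏(1−qᵢ) over the active causes.
P(latency alert | DDoS attack, upstream ISP outage) = 0.92704×0.56 + 0.973005×0.44 = 0.519142 + 0.428122 = 0.947264
Restricting to configurations with misconfigured router present: 0.973005×0.44 = 0.428122.
Hence the posterior is 0.428122/0.947264 ≈ 0.452.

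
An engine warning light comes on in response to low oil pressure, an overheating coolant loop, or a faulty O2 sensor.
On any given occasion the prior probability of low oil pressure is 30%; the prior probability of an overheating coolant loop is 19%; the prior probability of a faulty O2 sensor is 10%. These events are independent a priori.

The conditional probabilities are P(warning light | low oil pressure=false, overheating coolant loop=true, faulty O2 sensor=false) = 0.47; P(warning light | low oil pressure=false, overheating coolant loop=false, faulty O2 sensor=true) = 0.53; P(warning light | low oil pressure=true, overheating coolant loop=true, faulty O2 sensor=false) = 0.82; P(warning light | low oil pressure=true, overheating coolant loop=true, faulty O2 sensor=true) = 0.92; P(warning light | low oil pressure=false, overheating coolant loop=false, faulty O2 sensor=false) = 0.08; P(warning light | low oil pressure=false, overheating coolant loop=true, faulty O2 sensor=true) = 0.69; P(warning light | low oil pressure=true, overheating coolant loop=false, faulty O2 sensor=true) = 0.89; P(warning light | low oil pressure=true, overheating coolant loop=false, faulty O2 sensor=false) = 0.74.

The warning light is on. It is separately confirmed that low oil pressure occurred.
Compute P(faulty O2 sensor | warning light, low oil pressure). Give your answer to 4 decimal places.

P(faulty O2 sensor | warning light, low oil pressure) ≈ 0.1164

Numerator (weight on configurations with faulty O2 sensor): 0.072090 + 0.017480 = 0.089570
Denominator P(warning light | low oil pressure): 0.74·0.81·0.9 + 0.89·0.81·0.1 + 0.82·0.19·0.9 + 0.92·0.19·0.1 = 0.769250
P(faulty O2 sensor | warning light, low oil pressure) = 0.089570/0.769250 ≈ 0.1164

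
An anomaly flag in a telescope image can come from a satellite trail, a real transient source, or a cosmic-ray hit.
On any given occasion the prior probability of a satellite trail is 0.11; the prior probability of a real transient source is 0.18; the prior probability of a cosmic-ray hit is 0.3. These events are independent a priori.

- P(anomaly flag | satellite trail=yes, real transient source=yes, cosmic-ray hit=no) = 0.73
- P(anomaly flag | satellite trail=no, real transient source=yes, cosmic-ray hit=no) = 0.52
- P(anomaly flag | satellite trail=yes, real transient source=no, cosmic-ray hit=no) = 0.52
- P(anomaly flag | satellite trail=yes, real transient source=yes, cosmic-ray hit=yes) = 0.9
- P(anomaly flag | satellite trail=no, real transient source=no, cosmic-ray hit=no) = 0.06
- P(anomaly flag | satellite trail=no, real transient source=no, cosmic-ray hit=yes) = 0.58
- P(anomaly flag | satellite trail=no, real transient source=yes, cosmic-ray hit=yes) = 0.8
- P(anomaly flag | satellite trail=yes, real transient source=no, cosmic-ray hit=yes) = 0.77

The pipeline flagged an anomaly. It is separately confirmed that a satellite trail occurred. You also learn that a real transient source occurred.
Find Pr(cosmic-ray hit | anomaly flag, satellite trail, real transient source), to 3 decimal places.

P(anomaly flag | satellite trail, real transient source) = 0.73·0.7 + 0.9·0.3 = 0.511000 + 0.270000 = 0.781000
The cosmic-ray hit-present share is 0.9·0.3 = 0.270000.
P(cosmic-ray hit | anomaly flag, satellite trail, real transient source) = 0.270000 / 0.781000 ≈ 0.346

Pr(cosmic-ray hit | anomaly flag, satellite trail, real transient source) ≈ 0.346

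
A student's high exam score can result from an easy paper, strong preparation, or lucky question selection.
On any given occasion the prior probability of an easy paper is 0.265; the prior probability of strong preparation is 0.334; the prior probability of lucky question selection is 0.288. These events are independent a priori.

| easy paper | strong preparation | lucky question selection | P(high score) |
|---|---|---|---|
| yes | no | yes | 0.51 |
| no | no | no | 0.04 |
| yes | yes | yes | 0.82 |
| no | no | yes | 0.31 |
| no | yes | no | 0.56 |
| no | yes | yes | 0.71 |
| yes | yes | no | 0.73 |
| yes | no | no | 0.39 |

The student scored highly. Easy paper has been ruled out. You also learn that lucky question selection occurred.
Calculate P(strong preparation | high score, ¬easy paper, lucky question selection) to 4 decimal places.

P(strong preparation | high score, ¬easy paper, lucky question selection) ≈ 0.5346

By total probability over both values of strong preparation:
  P(high score | ¬easy paper, lucky question selection) = 0.31×0.666 + 0.71×0.334
        = 0.206460 + 0.237140 = 0.443600
Configurations with strong preparation contribute 0.237140, so
  P(strong preparation | high score, ¬easy paper, lucky question selection) = 0.237140 / 0.443600 ≈ 0.5346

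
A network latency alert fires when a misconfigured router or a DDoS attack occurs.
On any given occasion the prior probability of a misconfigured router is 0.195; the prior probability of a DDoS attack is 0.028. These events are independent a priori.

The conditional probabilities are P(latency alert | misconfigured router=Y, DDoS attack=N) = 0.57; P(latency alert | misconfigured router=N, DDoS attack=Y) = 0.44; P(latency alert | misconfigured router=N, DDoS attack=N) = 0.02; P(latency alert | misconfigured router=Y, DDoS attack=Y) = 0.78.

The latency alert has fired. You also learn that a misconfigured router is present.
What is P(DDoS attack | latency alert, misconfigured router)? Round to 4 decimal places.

P(DDoS attack | latency alert, misconfigured router) ≈ 0.0379

Numerator (weight on configurations with DDoS attack): 0.78·0.028 = 0.021840
Normalizer over all consistent configurations: 0.57·0.972 + 0.78·0.028 = 0.575880
Posterior = 0.021840 / 0.575880 ≈ 0.0379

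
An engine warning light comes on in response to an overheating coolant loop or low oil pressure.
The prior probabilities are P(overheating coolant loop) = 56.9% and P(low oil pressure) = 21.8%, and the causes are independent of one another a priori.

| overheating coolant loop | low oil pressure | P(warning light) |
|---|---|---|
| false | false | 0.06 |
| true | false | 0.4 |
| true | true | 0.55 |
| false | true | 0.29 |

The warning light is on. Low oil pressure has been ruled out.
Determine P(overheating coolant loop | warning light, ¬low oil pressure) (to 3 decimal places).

For the numerator, keep only overheating coolant loop=true terms: 0.4×0.569 = 0.227600
Normalizer over all consistent configurations: 0.06×0.431 + 0.4×0.569 = 0.253460
P(overheating coolant loop | warning light, ¬low oil pressure) = 0.227600/0.253460 ≈ 0.898

P(overheating coolant loop | warning light, ¬low oil pressure) ≈ 0.898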